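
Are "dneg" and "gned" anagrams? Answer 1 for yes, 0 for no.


Strings: "dneg", "gned"
Sorted first:  degn
Sorted second: degn
Sorted forms match => anagrams

1


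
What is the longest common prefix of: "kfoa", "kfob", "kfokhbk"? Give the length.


Words: kfoa, kfob, kfokhbk
  Position 0: all 'k' => match
  Position 1: all 'f' => match
  Position 2: all 'o' => match
  Position 3: ('a', 'b', 'k') => mismatch, stop
LCP = "kfo" (length 3)

3


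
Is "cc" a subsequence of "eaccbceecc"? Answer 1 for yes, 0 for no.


Check if "cc" is a subsequence of "eaccbceecc"
Greedy scan:
  Position 0 ('e'): no match needed
  Position 1 ('a'): no match needed
  Position 2 ('c'): matches sub[0] = 'c'
  Position 3 ('c'): matches sub[1] = 'c'
  Position 4 ('b'): no match needed
  Position 5 ('c'): no match needed
  Position 6 ('e'): no match needed
  Position 7 ('e'): no match needed
  Position 8 ('c'): no match needed
  Position 9 ('c'): no match needed
All 2 characters matched => is a subsequence

1


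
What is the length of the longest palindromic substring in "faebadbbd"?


Input: "faebadbbd"
Checking substrings for palindromes:
  [5:9] "dbbd" (len 4) => palindrome
  [6:8] "bb" (len 2) => palindrome
Longest palindromic substring: "dbbd" with length 4

4


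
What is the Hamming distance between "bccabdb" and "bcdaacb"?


Comparing "bccabdb" and "bcdaacb" position by position:
  Position 0: 'b' vs 'b' => same
  Position 1: 'c' vs 'c' => same
  Position 2: 'c' vs 'd' => differ
  Position 3: 'a' vs 'a' => same
  Position 4: 'b' vs 'a' => differ
  Position 5: 'd' vs 'c' => differ
  Position 6: 'b' vs 'b' => same
Total differences (Hamming distance): 3

3


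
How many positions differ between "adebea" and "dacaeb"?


Comparing "adebea" and "dacaeb" position by position:
  Position 0: 'a' vs 'd' => DIFFER
  Position 1: 'd' vs 'a' => DIFFER
  Position 2: 'e' vs 'c' => DIFFER
  Position 3: 'b' vs 'a' => DIFFER
  Position 4: 'e' vs 'e' => same
  Position 5: 'a' vs 'b' => DIFFER
Positions that differ: 5

5


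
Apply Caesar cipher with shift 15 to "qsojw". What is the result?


Caesar cipher: shift "qsojw" by 15
  'q' (pos 16) + 15 = pos 5 = 'f'
  's' (pos 18) + 15 = pos 7 = 'h'
  'o' (pos 14) + 15 = pos 3 = 'd'
  'j' (pos 9) + 15 = pos 24 = 'y'
  'w' (pos 22) + 15 = pos 11 = 'l'
Result: fhdyl

fhdyl


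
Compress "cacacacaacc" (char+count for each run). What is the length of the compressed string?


Input: cacacacaacc
Runs:
  'c' x 1 => "c1"
  'a' x 1 => "a1"
  'c' x 1 => "c1"
  'a' x 1 => "a1"
  'c' x 1 => "c1"
  'a' x 1 => "a1"
  'c' x 1 => "c1"
  'a' x 2 => "a2"
  'c' x 2 => "c2"
Compressed: "c1a1c1a1c1a1c1a2c2"
Compressed length: 18

18


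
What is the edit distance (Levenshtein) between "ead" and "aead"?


Computing edit distance: "ead" -> "aead"
DP table:
           a    e    a    d
      0    1    2    3    4
  e   1    1    1    2    3
  a   2    1    2    1    2
  d   3    2    2    2    1
Edit distance = dp[3][4] = 1

1


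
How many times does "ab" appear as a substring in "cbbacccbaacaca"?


Searching for "ab" in "cbbacccbaacaca"
Scanning each position:
  Position 0: "cb" => no
  Position 1: "bb" => no
  Position 2: "ba" => no
  Position 3: "ac" => no
  Position 4: "cc" => no
  Position 5: "cc" => no
  Position 6: "cb" => no
  Position 7: "ba" => no
  Position 8: "aa" => no
  Position 9: "ac" => no
  Position 10: "ca" => no
  Position 11: "ac" => no
  Position 12: "ca" => no
Total occurrences: 0

0


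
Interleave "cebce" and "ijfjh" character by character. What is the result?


Interleaving "cebce" and "ijfjh":
  Position 0: 'c' from first, 'i' from second => "ci"
  Position 1: 'e' from first, 'j' from second => "ej"
  Position 2: 'b' from first, 'f' from second => "bf"
  Position 3: 'c' from first, 'j' from second => "cj"
  Position 4: 'e' from first, 'h' from second => "eh"
Result: ciejbfcjeh

ciejbfcjeh


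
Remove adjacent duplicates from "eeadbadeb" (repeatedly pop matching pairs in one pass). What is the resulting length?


Input: eeadbadeb
Stack-based adjacent duplicate removal:
  Read 'e': push. Stack: e
  Read 'e': matches stack top 'e' => pop. Stack: (empty)
  Read 'a': push. Stack: a
  Read 'd': push. Stack: ad
  Read 'b': push. Stack: adb
  Read 'a': push. Stack: adba
  Read 'd': push. Stack: adbad
  Read 'e': push. Stack: adbade
  Read 'b': push. Stack: adbadeb
Final stack: "adbadeb" (length 7)

7


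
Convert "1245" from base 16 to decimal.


Input: "1245" in base 16
Positional expansion:
  Digit '1' (value 1) x 16^3 = 4096
  Digit '2' (value 2) x 16^2 = 512
  Digit '4' (value 4) x 16^1 = 64
  Digit '5' (value 5) x 16^0 = 5
Sum = 4677

4677


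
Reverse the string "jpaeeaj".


Input: jpaeeaj
Reading characters right to left:
  Position 6: 'j'
  Position 5: 'a'
  Position 4: 'e'
  Position 3: 'e'
  Position 2: 'a'
  Position 1: 'p'
  Position 0: 'j'
Reversed: jaeeapj

jaeeapj


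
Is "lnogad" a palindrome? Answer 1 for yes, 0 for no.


Input: lnogad
Reversed: dagonl
  Compare pos 0 ('l') with pos 5 ('d'): MISMATCH
  Compare pos 1 ('n') with pos 4 ('a'): MISMATCH
  Compare pos 2 ('o') with pos 3 ('g'): MISMATCH
Result: not a palindrome

0


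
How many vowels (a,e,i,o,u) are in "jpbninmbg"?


Input: jpbninmbg
Checking each character:
  'j' at position 0: consonant
  'p' at position 1: consonant
  'b' at position 2: consonant
  'n' at position 3: consonant
  'i' at position 4: vowel (running total: 1)
  'n' at position 5: consonant
  'm' at position 6: consonant
  'b' at position 7: consonant
  'g' at position 8: consonant
Total vowels: 1

1


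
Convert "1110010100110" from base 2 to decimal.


Input: "1110010100110" in base 2
Positional expansion:
  Digit '1' (value 1) x 2^12 = 4096
  Digit '1' (value 1) x 2^11 = 2048
  Digit '1' (value 1) x 2^10 = 1024
  Digit '0' (value 0) x 2^9 = 0
  Digit '0' (value 0) x 2^8 = 0
  Digit '1' (value 1) x 2^7 = 128
  Digit '0' (value 0) x 2^6 = 0
  Digit '1' (value 1) x 2^5 = 32
  Digit '0' (value 0) x 2^4 = 0
  Digit '0' (value 0) x 2^3 = 0
  Digit '1' (value 1) x 2^2 = 4
  Digit '1' (value 1) x 2^1 = 2
  Digit '0' (value 0) x 2^0 = 0
Sum = 7334

7334


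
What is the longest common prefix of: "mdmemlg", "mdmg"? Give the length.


Words: mdmemlg, mdmg
  Position 0: all 'm' => match
  Position 1: all 'd' => match
  Position 2: all 'm' => match
  Position 3: ('e', 'g') => mismatch, stop
LCP = "mdm" (length 3)

3


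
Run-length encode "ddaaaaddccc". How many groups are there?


Input: ddaaaaddccc
Scanning for consecutive runs:
  Group 1: 'd' x 2 (positions 0-1)
  Group 2: 'a' x 4 (positions 2-5)
  Group 3: 'd' x 2 (positions 6-7)
  Group 4: 'c' x 3 (positions 8-10)
Total groups: 4

4


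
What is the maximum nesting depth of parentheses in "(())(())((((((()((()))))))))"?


Input: "(())(())((((((()((()))))))))"
Tracking depth:
  Position 0 '(': depth becomes 1
  Position 1 '(': depth becomes 2
  Position 2 ')': depth becomes 1
  Position 3 ')': depth becomes 0
  Position 4 '(': depth becomes 1
  Position 5 '(': depth becomes 2
  Position 6 ')': depth becomes 1
  Position 7 ')': depth becomes 0
  Position 8 '(': depth becomes 1
  Position 9 '(': depth becomes 2
  Position 10 '(': depth becomes 3
  Position 11 '(': depth becomes 4
  Position 12 '(': depth becomes 5
  Position 13 '(': depth becomes 6
  Position 14 '(': depth becomes 7
  Position 15 ')': depth becomes 6
  Position 16 '(': depth becomes 7
  Position 17 '(': depth becomes 8
  Position 18 '(': depth becomes 9
  Position 19 ')': depth becomes 8
  Position 20 ')': depth becomes 7
  Position 21 ')': depth becomes 6
  Position 22 ')': depth becomes 5
  Position 23 ')': depth becomes 4
  Position 24 ')': depth becomes 3
  Position 25 ')': depth becomes 2
  Position 26 ')': depth becomes 1
  Position 27 ')': depth becomes 0
Maximum depth reached: 9

9


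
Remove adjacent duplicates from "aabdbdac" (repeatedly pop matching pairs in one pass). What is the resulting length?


Input: aabdbdac
Stack-based adjacent duplicate removal:
  Read 'a': push. Stack: a
  Read 'a': matches stack top 'a' => pop. Stack: (empty)
  Read 'b': push. Stack: b
  Read 'd': push. Stack: bd
  Read 'b': push. Stack: bdb
  Read 'd': push. Stack: bdbd
  Read 'a': push. Stack: bdbda
  Read 'c': push. Stack: bdbdac
Final stack: "bdbdac" (length 6)

6


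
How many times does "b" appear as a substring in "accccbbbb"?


Searching for "b" in "accccbbbb"
Scanning each position:
  Position 0: "a" => no
  Position 1: "c" => no
  Position 2: "c" => no
  Position 3: "c" => no
  Position 4: "c" => no
  Position 5: "b" => MATCH
  Position 6: "b" => MATCH
  Position 7: "b" => MATCH
  Position 8: "b" => MATCH
Total occurrences: 4

4


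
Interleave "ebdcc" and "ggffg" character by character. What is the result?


Interleaving "ebdcc" and "ggffg":
  Position 0: 'e' from first, 'g' from second => "eg"
  Position 1: 'b' from first, 'g' from second => "bg"
  Position 2: 'd' from first, 'f' from second => "df"
  Position 3: 'c' from first, 'f' from second => "cf"
  Position 4: 'c' from first, 'g' from second => "cg"
Result: egbgdfcfcg

egbgdfcfcg


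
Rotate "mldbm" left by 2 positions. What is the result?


Input: "mldbm", rotate left by 2
First 2 characters: "ml"
Remaining characters: "dbm"
Concatenate remaining + first: "dbm" + "ml" = "dbmml"

dbmml


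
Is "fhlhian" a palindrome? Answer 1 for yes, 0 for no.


Input: fhlhian
Reversed: naihlhf
  Compare pos 0 ('f') with pos 6 ('n'): MISMATCH
  Compare pos 1 ('h') with pos 5 ('a'): MISMATCH
  Compare pos 2 ('l') with pos 4 ('i'): MISMATCH
Result: not a palindrome

0


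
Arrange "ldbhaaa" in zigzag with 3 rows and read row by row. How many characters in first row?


Zigzag "ldbhaaa" into 3 rows:
Placing characters:
  'l' => row 0
  'd' => row 1
  'b' => row 2
  'h' => row 1
  'a' => row 0
  'a' => row 1
  'a' => row 2
Rows:
  Row 0: "la"
  Row 1: "dha"
  Row 2: "ba"
First row length: 2

2


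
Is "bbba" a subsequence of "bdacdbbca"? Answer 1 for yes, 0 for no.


Check if "bbba" is a subsequence of "bdacdbbca"
Greedy scan:
  Position 0 ('b'): matches sub[0] = 'b'
  Position 1 ('d'): no match needed
  Position 2 ('a'): no match needed
  Position 3 ('c'): no match needed
  Position 4 ('d'): no match needed
  Position 5 ('b'): matches sub[1] = 'b'
  Position 6 ('b'): matches sub[2] = 'b'
  Position 7 ('c'): no match needed
  Position 8 ('a'): matches sub[3] = 'a'
All 4 characters matched => is a subsequence

1


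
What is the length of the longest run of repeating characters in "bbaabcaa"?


Input: "bbaabcaa"
Scanning for longest run:
  Position 1 ('b'): continues run of 'b', length=2
  Position 2 ('a'): new char, reset run to 1
  Position 3 ('a'): continues run of 'a', length=2
  Position 4 ('b'): new char, reset run to 1
  Position 5 ('c'): new char, reset run to 1
  Position 6 ('a'): new char, reset run to 1
  Position 7 ('a'): continues run of 'a', length=2
Longest run: 'b' with length 2

2


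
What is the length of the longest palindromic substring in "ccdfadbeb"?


Input: "ccdfadbeb"
Checking substrings for palindromes:
  [6:9] "beb" (len 3) => palindrome
  [0:2] "cc" (len 2) => palindrome
Longest palindromic substring: "beb" with length 3

3


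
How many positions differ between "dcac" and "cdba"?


Comparing "dcac" and "cdba" position by position:
  Position 0: 'd' vs 'c' => DIFFER
  Position 1: 'c' vs 'd' => DIFFER
  Position 2: 'a' vs 'b' => DIFFER
  Position 3: 'c' vs 'a' => DIFFER
Positions that differ: 4

4


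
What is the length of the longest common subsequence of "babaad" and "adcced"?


LCS of "babaad" and "adcced"
DP table:
           a    d    c    c    e    d
      0    0    0    0    0    0    0
  b   0    0    0    0    0    0    0
  a   0    1    1    1    1    1    1
  b   0    1    1    1    1    1    1
  a   0    1    1    1    1    1    1
  a   0    1    1    1    1    1    1
  d   0    1    2    2    2    2    2
LCS length = dp[6][6] = 2

2


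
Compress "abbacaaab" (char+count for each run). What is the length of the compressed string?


Input: abbacaaab
Runs:
  'a' x 1 => "a1"
  'b' x 2 => "b2"
  'a' x 1 => "a1"
  'c' x 1 => "c1"
  'a' x 3 => "a3"
  'b' x 1 => "b1"
Compressed: "a1b2a1c1a3b1"
Compressed length: 12

12


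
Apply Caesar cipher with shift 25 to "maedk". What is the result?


Caesar cipher: shift "maedk" by 25
  'm' (pos 12) + 25 = pos 11 = 'l'
  'a' (pos 0) + 25 = pos 25 = 'z'
  'e' (pos 4) + 25 = pos 3 = 'd'
  'd' (pos 3) + 25 = pos 2 = 'c'
  'k' (pos 10) + 25 = pos 9 = 'j'
Result: lzdcj

lzdcj


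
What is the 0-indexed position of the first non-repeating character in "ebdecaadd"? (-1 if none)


Input: ebdecaadd
Character frequencies:
  'a': 2
  'b': 1
  'c': 1
  'd': 3
  'e': 2
Scanning left to right for freq == 1:
  Position 0 ('e'): freq=2, skip
  Position 1 ('b'): unique! => answer = 1

1


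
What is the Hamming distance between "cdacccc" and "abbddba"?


Comparing "cdacccc" and "abbddba" position by position:
  Position 0: 'c' vs 'a' => differ
  Position 1: 'd' vs 'b' => differ
  Position 2: 'a' vs 'b' => differ
  Position 3: 'c' vs 'd' => differ
  Position 4: 'c' vs 'd' => differ
  Position 5: 'c' vs 'b' => differ
  Position 6: 'c' vs 'a' => differ
Total differences (Hamming distance): 7

7


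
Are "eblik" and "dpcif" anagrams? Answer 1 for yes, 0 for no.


Strings: "eblik", "dpcif"
Sorted first:  beikl
Sorted second: cdfip
Differ at position 0: 'b' vs 'c' => not anagrams

0


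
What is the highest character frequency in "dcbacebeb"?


Input: dcbacebeb
Character counts:
  'a': 1
  'b': 3
  'c': 2
  'd': 1
  'e': 2
Maximum frequency: 3

3


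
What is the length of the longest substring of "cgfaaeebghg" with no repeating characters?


Input: "cgfaaeebghg"
Sliding window (track last position of each char):
  Position 0 ('c'): window [0,0] length 1 -- new best
  Position 1 ('g'): window [0,1] length 2 -- new best
  Position 2 ('f'): window [0,2] length 3 -- new best
  Position 3 ('a'): window [0,3] length 4 -- new best
  Position 4 ('a'): repeat (last at 3), move window start to 4
  Position 4 ('a'): window [4,4] length 1
  Position 5 ('e'): window [4,5] length 2
  Position 6 ('e'): repeat (last at 5), move window start to 6
  Position 6 ('e'): window [6,6] length 1
  Position 7 ('b'): window [6,7] length 2
  Position 8 ('g'): window [6,8] length 3
  Position 9 ('h'): window [6,9] length 4
  Position 10 ('g'): repeat (last at 8), move window start to 9
  Position 10 ('g'): window [9,10] length 2
Longest substring with no repeats: "cgfa" with length 4

4


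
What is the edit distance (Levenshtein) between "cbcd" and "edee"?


Computing edit distance: "cbcd" -> "edee"
DP table:
           e    d    e    e
      0    1    2    3    4
  c   1    1    2    3    4
  b   2    2    2    3    4
  c   3    3    3    3    4
  d   4    4    3    4    4
Edit distance = dp[4][4] = 4

4


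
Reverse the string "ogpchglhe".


Input: ogpchglhe
Reading characters right to left:
  Position 8: 'e'
  Position 7: 'h'
  Position 6: 'l'
  Position 5: 'g'
  Position 4: 'h'
  Position 3: 'c'
  Position 2: 'p'
  Position 1: 'g'
  Position 0: 'o'
Reversed: ehlghcpgo

ehlghcpgo


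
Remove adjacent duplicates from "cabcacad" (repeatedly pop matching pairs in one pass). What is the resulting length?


Input: cabcacad
Stack-based adjacent duplicate removal:
  Read 'c': push. Stack: c
  Read 'a': push. Stack: ca
  Read 'b': push. Stack: cab
  Read 'c': push. Stack: cabc
  Read 'a': push. Stack: cabca
  Read 'c': push. Stack: cabcac
  Read 'a': push. Stack: cabcaca
  Read 'd': push. Stack: cabcacad
Final stack: "cabcacad" (length 8)

8


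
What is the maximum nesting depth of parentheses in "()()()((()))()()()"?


Input: "()()()((()))()()()"
Tracking depth:
  Position 0 '(': depth becomes 1
  Position 1 ')': depth becomes 0
  Position 2 '(': depth becomes 1
  Position 3 ')': depth becomes 0
  Position 4 '(': depth becomes 1
  Position 5 ')': depth becomes 0
  Position 6 '(': depth becomes 1
  Position 7 '(': depth becomes 2
  Position 8 '(': depth becomes 3
  Position 9 ')': depth becomes 2
  Position 10 ')': depth becomes 1
  Position 11 ')': depth becomes 0
  Position 12 '(': depth becomes 1
  Position 13 ')': depth becomes 0
  Position 14 '(': depth becomes 1
  Position 15 ')': depth becomes 0
  Position 16 '(': depth becomes 1
  Position 17 ')': depth becomes 0
Maximum depth reached: 3

3


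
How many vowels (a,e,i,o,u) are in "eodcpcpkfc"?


Input: eodcpcpkfc
Checking each character:
  'e' at position 0: vowel (running total: 1)
  'o' at position 1: vowel (running total: 2)
  'd' at position 2: consonant
  'c' at position 3: consonant
  'p' at position 4: consonant
  'c' at position 5: consonant
  'p' at position 6: consonant
  'k' at position 7: consonant
  'f' at position 8: consonant
  'c' at position 9: consonant
Total vowels: 2

2


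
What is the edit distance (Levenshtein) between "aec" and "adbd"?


Computing edit distance: "aec" -> "adbd"
DP table:
           a    d    b    d
      0    1    2    3    4
  a   1    0    1    2    3
  e   2    1    1    2    3
  c   3    2    2    2    3
Edit distance = dp[3][4] = 3

3


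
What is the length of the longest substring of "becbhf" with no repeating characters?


Input: "becbhf"
Sliding window (track last position of each char):
  Position 0 ('b'): window [0,0] length 1 -- new best
  Position 1 ('e'): window [0,1] length 2 -- new best
  Position 2 ('c'): window [0,2] length 3 -- new best
  Position 3 ('b'): repeat (last at 0), move window start to 1
  Position 3 ('b'): window [1,3] length 3
  Position 4 ('h'): window [1,4] length 4 -- new best
  Position 5 ('f'): window [1,5] length 5 -- new best
Longest substring with no repeats: "ecbhf" with length 5

5


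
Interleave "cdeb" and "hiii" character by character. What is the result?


Interleaving "cdeb" and "hiii":
  Position 0: 'c' from first, 'h' from second => "ch"
  Position 1: 'd' from first, 'i' from second => "di"
  Position 2: 'e' from first, 'i' from second => "ei"
  Position 3: 'b' from first, 'i' from second => "bi"
Result: chdieibi

chdieibi


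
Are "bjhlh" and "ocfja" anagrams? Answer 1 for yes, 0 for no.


Strings: "bjhlh", "ocfja"
Sorted first:  bhhjl
Sorted second: acfjo
Differ at position 0: 'b' vs 'a' => not anagrams

0


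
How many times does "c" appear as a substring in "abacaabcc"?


Searching for "c" in "abacaabcc"
Scanning each position:
  Position 0: "a" => no
  Position 1: "b" => no
  Position 2: "a" => no
  Position 3: "c" => MATCH
  Position 4: "a" => no
  Position 5: "a" => no
  Position 6: "b" => no
  Position 7: "c" => MATCH
  Position 8: "c" => MATCH
Total occurrences: 3

3


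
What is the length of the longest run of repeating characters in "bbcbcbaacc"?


Input: "bbcbcbaacc"
Scanning for longest run:
  Position 1 ('b'): continues run of 'b', length=2
  Position 2 ('c'): new char, reset run to 1
  Position 3 ('b'): new char, reset run to 1
  Position 4 ('c'): new char, reset run to 1
  Position 5 ('b'): new char, reset run to 1
  Position 6 ('a'): new char, reset run to 1
  Position 7 ('a'): continues run of 'a', length=2
  Position 8 ('c'): new char, reset run to 1
  Position 9 ('c'): continues run of 'c', length=2
Longest run: 'b' with length 2

2


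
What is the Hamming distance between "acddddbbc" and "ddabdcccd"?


Comparing "acddddbbc" and "ddabdcccd" position by position:
  Position 0: 'a' vs 'd' => differ
  Position 1: 'c' vs 'd' => differ
  Position 2: 'd' vs 'a' => differ
  Position 3: 'd' vs 'b' => differ
  Position 4: 'd' vs 'd' => same
  Position 5: 'd' vs 'c' => differ
  Position 6: 'b' vs 'c' => differ
  Position 7: 'b' vs 'c' => differ
  Position 8: 'c' vs 'd' => differ
Total differences (Hamming distance): 8

8


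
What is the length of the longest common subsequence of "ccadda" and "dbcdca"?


LCS of "ccadda" and "dbcdca"
DP table:
           d    b    c    d    c    a
      0    0    0    0    0    0    0
  c   0    0    0    1    1    1    1
  c   0    0    0    1    1    2    2
  a   0    0    0    1    1    2    3
  d   0    1    1    1    2    2    3
  d   0    1    1    1    2    2    3
  a   0    1    1    1    2    2    3
LCS length = dp[6][6] = 3

3


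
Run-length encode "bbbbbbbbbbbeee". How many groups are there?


Input: bbbbbbbbbbbeee
Scanning for consecutive runs:
  Group 1: 'b' x 11 (positions 0-10)
  Group 2: 'e' x 3 (positions 11-13)
Total groups: 2

2


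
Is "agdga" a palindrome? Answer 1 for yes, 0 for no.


Input: agdga
Reversed: agdga
  Compare pos 0 ('a') with pos 4 ('a'): match
  Compare pos 1 ('g') with pos 3 ('g'): match
Result: palindrome

1


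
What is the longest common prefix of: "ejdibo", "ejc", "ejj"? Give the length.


Words: ejdibo, ejc, ejj
  Position 0: all 'e' => match
  Position 1: all 'j' => match
  Position 2: ('d', 'c', 'j') => mismatch, stop
LCP = "ej" (length 2)

2


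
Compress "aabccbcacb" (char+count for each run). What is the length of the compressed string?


Input: aabccbcacb
Runs:
  'a' x 2 => "a2"
  'b' x 1 => "b1"
  'c' x 2 => "c2"
  'b' x 1 => "b1"
  'c' x 1 => "c1"
  'a' x 1 => "a1"
  'c' x 1 => "c1"
  'b' x 1 => "b1"
Compressed: "a2b1c2b1c1a1c1b1"
Compressed length: 16

16


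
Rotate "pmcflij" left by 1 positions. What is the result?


Input: "pmcflij", rotate left by 1
First 1 characters: "p"
Remaining characters: "mcflij"
Concatenate remaining + first: "mcflij" + "p" = "mcflijp"

mcflijp


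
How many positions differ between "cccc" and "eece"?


Comparing "cccc" and "eece" position by position:
  Position 0: 'c' vs 'e' => DIFFER
  Position 1: 'c' vs 'e' => DIFFER
  Position 2: 'c' vs 'c' => same
  Position 3: 'c' vs 'e' => DIFFER
Positions that differ: 3

3


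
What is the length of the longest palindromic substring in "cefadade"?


Input: "cefadade"
Checking substrings for palindromes:
  [3:6] "ada" (len 3) => palindrome
  [4:7] "dad" (len 3) => palindrome
Longest palindromic substring: "ada" with length 3

3


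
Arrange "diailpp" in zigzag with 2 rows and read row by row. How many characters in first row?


Zigzag "diailpp" into 2 rows:
Placing characters:
  'd' => row 0
  'i' => row 1
  'a' => row 0
  'i' => row 1
  'l' => row 0
  'p' => row 1
  'p' => row 0
Rows:
  Row 0: "dalp"
  Row 1: "iip"
First row length: 4

4


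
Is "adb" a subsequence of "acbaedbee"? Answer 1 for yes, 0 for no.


Check if "adb" is a subsequence of "acbaedbee"
Greedy scan:
  Position 0 ('a'): matches sub[0] = 'a'
  Position 1 ('c'): no match needed
  Position 2 ('b'): no match needed
  Position 3 ('a'): no match needed
  Position 4 ('e'): no match needed
  Position 5 ('d'): matches sub[1] = 'd'
  Position 6 ('b'): matches sub[2] = 'b'
  Position 7 ('e'): no match needed
  Position 8 ('e'): no match needed
All 3 characters matched => is a subsequence

1


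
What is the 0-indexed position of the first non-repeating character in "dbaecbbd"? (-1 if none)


Input: dbaecbbd
Character frequencies:
  'a': 1
  'b': 3
  'c': 1
  'd': 2
  'e': 1
Scanning left to right for freq == 1:
  Position 0 ('d'): freq=2, skip
  Position 1 ('b'): freq=3, skip
  Position 2 ('a'): unique! => answer = 2

2


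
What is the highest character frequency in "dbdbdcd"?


Input: dbdbdcd
Character counts:
  'b': 2
  'c': 1
  'd': 4
Maximum frequency: 4

4


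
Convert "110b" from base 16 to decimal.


Input: "110b" in base 16
Positional expansion:
  Digit '1' (value 1) x 16^3 = 4096
  Digit '1' (value 1) x 16^2 = 256
  Digit '0' (value 0) x 16^1 = 0
  Digit 'b' (value 11) x 16^0 = 11
Sum = 4363

4363


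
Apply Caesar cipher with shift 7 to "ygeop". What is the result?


Caesar cipher: shift "ygeop" by 7
  'y' (pos 24) + 7 = pos 5 = 'f'
  'g' (pos 6) + 7 = pos 13 = 'n'
  'e' (pos 4) + 7 = pos 11 = 'l'
  'o' (pos 14) + 7 = pos 21 = 'v'
  'p' (pos 15) + 7 = pos 22 = 'w'
Result: fnlvw

fnlvw


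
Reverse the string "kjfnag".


Input: kjfnag
Reading characters right to left:
  Position 5: 'g'
  Position 4: 'a'
  Position 3: 'n'
  Position 2: 'f'
  Position 1: 'j'
  Position 0: 'k'
Reversed: ganfjk

ganfjk


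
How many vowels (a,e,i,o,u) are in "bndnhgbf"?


Input: bndnhgbf
Checking each character:
  'b' at position 0: consonant
  'n' at position 1: consonant
  'd' at position 2: consonant
  'n' at position 3: consonant
  'h' at position 4: consonant
  'g' at position 5: consonant
  'b' at position 6: consonant
  'f' at position 7: consonant
Total vowels: 0

0


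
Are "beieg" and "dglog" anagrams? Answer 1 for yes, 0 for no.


Strings: "beieg", "dglog"
Sorted first:  beegi
Sorted second: dgglo
Differ at position 0: 'b' vs 'd' => not anagrams

0


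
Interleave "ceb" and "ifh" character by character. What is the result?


Interleaving "ceb" and "ifh":
  Position 0: 'c' from first, 'i' from second => "ci"
  Position 1: 'e' from first, 'f' from second => "ef"
  Position 2: 'b' from first, 'h' from second => "bh"
Result: ciefbh

ciefbh


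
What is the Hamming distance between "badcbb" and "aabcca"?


Comparing "badcbb" and "aabcca" position by position:
  Position 0: 'b' vs 'a' => differ
  Position 1: 'a' vs 'a' => same
  Position 2: 'd' vs 'b' => differ
  Position 3: 'c' vs 'c' => same
  Position 4: 'b' vs 'c' => differ
  Position 5: 'b' vs 'a' => differ
Total differences (Hamming distance): 4

4


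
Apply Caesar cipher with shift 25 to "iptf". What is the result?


Caesar cipher: shift "iptf" by 25
  'i' (pos 8) + 25 = pos 7 = 'h'
  'p' (pos 15) + 25 = pos 14 = 'o'
  't' (pos 19) + 25 = pos 18 = 's'
  'f' (pos 5) + 25 = pos 4 = 'e'
Result: hose

hose


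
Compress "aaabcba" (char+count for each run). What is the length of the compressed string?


Input: aaabcba
Runs:
  'a' x 3 => "a3"
  'b' x 1 => "b1"
  'c' x 1 => "c1"
  'b' x 1 => "b1"
  'a' x 1 => "a1"
Compressed: "a3b1c1b1a1"
Compressed length: 10

10


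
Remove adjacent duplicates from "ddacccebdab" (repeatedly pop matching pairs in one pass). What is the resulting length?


Input: ddacccebdab
Stack-based adjacent duplicate removal:
  Read 'd': push. Stack: d
  Read 'd': matches stack top 'd' => pop. Stack: (empty)
  Read 'a': push. Stack: a
  Read 'c': push. Stack: ac
  Read 'c': matches stack top 'c' => pop. Stack: a
  Read 'c': push. Stack: ac
  Read 'e': push. Stack: ace
  Read 'b': push. Stack: aceb
  Read 'd': push. Stack: acebd
  Read 'a': push. Stack: acebda
  Read 'b': push. Stack: acebdab
Final stack: "acebdab" (length 7)

7


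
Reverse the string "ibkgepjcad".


Input: ibkgepjcad
Reading characters right to left:
  Position 9: 'd'
  Position 8: 'a'
  Position 7: 'c'
  Position 6: 'j'
  Position 5: 'p'
  Position 4: 'e'
  Position 3: 'g'
  Position 2: 'k'
  Position 1: 'b'
  Position 0: 'i'
Reversed: dacjpegkbi

dacjpegkbi


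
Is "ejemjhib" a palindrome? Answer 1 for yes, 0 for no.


Input: ejemjhib
Reversed: bihjmeje
  Compare pos 0 ('e') with pos 7 ('b'): MISMATCH
  Compare pos 1 ('j') with pos 6 ('i'): MISMATCH
  Compare pos 2 ('e') with pos 5 ('h'): MISMATCH
  Compare pos 3 ('m') with pos 4 ('j'): MISMATCH
Result: not a palindrome

0


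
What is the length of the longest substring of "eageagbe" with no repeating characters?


Input: "eageagbe"
Sliding window (track last position of each char):
  Position 0 ('e'): window [0,0] length 1 -- new best
  Position 1 ('a'): window [0,1] length 2 -- new best
  Position 2 ('g'): window [0,2] length 3 -- new best
  Position 3 ('e'): repeat (last at 0), move window start to 1
  Position 3 ('e'): window [1,3] length 3
  Position 4 ('a'): repeat (last at 1), move window start to 2
  Position 4 ('a'): window [2,4] length 3
  Position 5 ('g'): repeat (last at 2), move window start to 3
  Position 5 ('g'): window [3,5] length 3
  Position 6 ('b'): window [3,6] length 4 -- new best
  Position 7 ('e'): repeat (last at 3), move window start to 4
  Position 7 ('e'): window [4,7] length 4
Longest substring with no repeats: "eagb" with length 4

4


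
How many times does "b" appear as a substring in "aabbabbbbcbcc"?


Searching for "b" in "aabbabbbbcbcc"
Scanning each position:
  Position 0: "a" => no
  Position 1: "a" => no
  Position 2: "b" => MATCH
  Position 3: "b" => MATCH
  Position 4: "a" => no
  Position 5: "b" => MATCH
  Position 6: "b" => MATCH
  Position 7: "b" => MATCH
  Position 8: "b" => MATCH
  Position 9: "c" => no
  Position 10: "b" => MATCH
  Position 11: "c" => no
  Position 12: "c" => no
Total occurrences: 7

7


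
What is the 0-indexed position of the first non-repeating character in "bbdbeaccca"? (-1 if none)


Input: bbdbeaccca
Character frequencies:
  'a': 2
  'b': 3
  'c': 3
  'd': 1
  'e': 1
Scanning left to right for freq == 1:
  Position 0 ('b'): freq=3, skip
  Position 1 ('b'): freq=3, skip
  Position 2 ('d'): unique! => answer = 2

2


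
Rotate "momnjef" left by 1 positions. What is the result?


Input: "momnjef", rotate left by 1
First 1 characters: "m"
Remaining characters: "omnjef"
Concatenate remaining + first: "omnjef" + "m" = "omnjefm"

omnjefm


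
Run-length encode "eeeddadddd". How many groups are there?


Input: eeeddadddd
Scanning for consecutive runs:
  Group 1: 'e' x 3 (positions 0-2)
  Group 2: 'd' x 2 (positions 3-4)
  Group 3: 'a' x 1 (positions 5-5)
  Group 4: 'd' x 4 (positions 6-9)
Total groups: 4

4


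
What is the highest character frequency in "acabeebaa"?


Input: acabeebaa
Character counts:
  'a': 4
  'b': 2
  'c': 1
  'e': 2
Maximum frequency: 4

4


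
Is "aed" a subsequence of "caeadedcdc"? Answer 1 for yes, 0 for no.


Check if "aed" is a subsequence of "caeadedcdc"
Greedy scan:
  Position 0 ('c'): no match needed
  Position 1 ('a'): matches sub[0] = 'a'
  Position 2 ('e'): matches sub[1] = 'e'
  Position 3 ('a'): no match needed
  Position 4 ('d'): matches sub[2] = 'd'
  Position 5 ('e'): no match needed
  Position 6 ('d'): no match needed
  Position 7 ('c'): no match needed
  Position 8 ('d'): no match needed
  Position 9 ('c'): no match needed
All 3 characters matched => is a subsequence

1


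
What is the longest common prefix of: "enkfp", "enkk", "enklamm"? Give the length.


Words: enkfp, enkk, enklamm
  Position 0: all 'e' => match
  Position 1: all 'n' => match
  Position 2: all 'k' => match
  Position 3: ('f', 'k', 'l') => mismatch, stop
LCP = "enk" (length 3)

3


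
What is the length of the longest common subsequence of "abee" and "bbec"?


LCS of "abee" and "bbec"
DP table:
           b    b    e    c
      0    0    0    0    0
  a   0    0    0    0    0
  b   0    1    1    1    1
  e   0    1    1    2    2
  e   0    1    1    2    2
LCS length = dp[4][4] = 2

2


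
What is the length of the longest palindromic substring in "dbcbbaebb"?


Input: "dbcbbaebb"
Checking substrings for palindromes:
  [1:4] "bcb" (len 3) => palindrome
  [3:5] "bb" (len 2) => palindrome
  [7:9] "bb" (len 2) => palindrome
Longest palindromic substring: "bcb" with length 3

3


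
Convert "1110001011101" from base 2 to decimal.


Input: "1110001011101" in base 2
Positional expansion:
  Digit '1' (value 1) x 2^12 = 4096
  Digit '1' (value 1) x 2^11 = 2048
  Digit '1' (value 1) x 2^10 = 1024
  Digit '0' (value 0) x 2^9 = 0
  Digit '0' (value 0) x 2^8 = 0
  Digit '0' (value 0) x 2^7 = 0
  Digit '1' (value 1) x 2^6 = 64
  Digit '0' (value 0) x 2^5 = 0
  Digit '1' (value 1) x 2^4 = 16
  Digit '1' (value 1) x 2^3 = 8
  Digit '1' (value 1) x 2^2 = 4
  Digit '0' (value 0) x 2^1 = 0
  Digit '1' (value 1) x 2^0 = 1
Sum = 7261

7261


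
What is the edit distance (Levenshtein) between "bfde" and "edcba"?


Computing edit distance: "bfde" -> "edcba"
DP table:
           e    d    c    b    a
      0    1    2    3    4    5
  b   1    1    2    3    3    4
  f   2    2    2    3    4    4
  d   3    3    2    3    4    5
  e   4    3    3    3    4    5
Edit distance = dp[4][5] = 5

5


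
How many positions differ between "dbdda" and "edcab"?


Comparing "dbdda" and "edcab" position by position:
  Position 0: 'd' vs 'e' => DIFFER
  Position 1: 'b' vs 'd' => DIFFER
  Position 2: 'd' vs 'c' => DIFFER
  Position 3: 'd' vs 'a' => DIFFER
  Position 4: 'a' vs 'b' => DIFFER
Positions that differ: 5

5


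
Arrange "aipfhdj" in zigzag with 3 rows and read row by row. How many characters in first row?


Zigzag "aipfhdj" into 3 rows:
Placing characters:
  'a' => row 0
  'i' => row 1
  'p' => row 2
  'f' => row 1
  'h' => row 0
  'd' => row 1
  'j' => row 2
Rows:
  Row 0: "ah"
  Row 1: "ifd"
  Row 2: "pj"
First row length: 2

2


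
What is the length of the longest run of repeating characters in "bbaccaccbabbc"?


Input: "bbaccaccbabbc"
Scanning for longest run:
  Position 1 ('b'): continues run of 'b', length=2
  Position 2 ('a'): new char, reset run to 1
  Position 3 ('c'): new char, reset run to 1
  Position 4 ('c'): continues run of 'c', length=2
  Position 5 ('a'): new char, reset run to 1
  Position 6 ('c'): new char, reset run to 1
  Position 7 ('c'): continues run of 'c', length=2
  Position 8 ('b'): new char, reset run to 1
  Position 9 ('a'): new char, reset run to 1
  Position 10 ('b'): new char, reset run to 1
  Position 11 ('b'): continues run of 'b', length=2
  Position 12 ('c'): new char, reset run to 1
Longest run: 'b' with length 2

2


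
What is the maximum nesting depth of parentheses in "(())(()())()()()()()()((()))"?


Input: "(())(()())()()()()()()((()))"
Tracking depth:
  Position 0 '(': depth becomes 1
  Position 1 '(': depth becomes 2
  Position 2 ')': depth becomes 1
  Position 3 ')': depth becomes 0
  Position 4 '(': depth becomes 1
  Position 5 '(': depth becomes 2
  Position 6 ')': depth becomes 1
  Position 7 '(': depth becomes 2
  Position 8 ')': depth becomes 1
  Position 9 ')': depth becomes 0
  Position 10 '(': depth becomes 1
  Position 11 ')': depth becomes 0
  Position 12 '(': depth becomes 1
  Position 13 ')': depth becomes 0
  Position 14 '(': depth becomes 1
  Position 15 ')': depth becomes 0
  Position 16 '(': depth becomes 1
  Position 17 ')': depth becomes 0
  Position 18 '(': depth becomes 1
  Position 19 ')': depth becomes 0
  Position 20 '(': depth becomes 1
  Position 21 ')': depth becomes 0
  Position 22 '(': depth becomes 1
  Position 23 '(': depth becomes 2
  Position 24 '(': depth becomes 3
  Position 25 ')': depth becomes 2
  Position 26 ')': depth becomes 1
  Position 27 ')': depth becomes 0
Maximum depth reached: 3

3


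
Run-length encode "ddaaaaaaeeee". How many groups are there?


Input: ddaaaaaaeeee
Scanning for consecutive runs:
  Group 1: 'd' x 2 (positions 0-1)
  Group 2: 'a' x 6 (positions 2-7)
  Group 3: 'e' x 4 (positions 8-11)
Total groups: 3

3


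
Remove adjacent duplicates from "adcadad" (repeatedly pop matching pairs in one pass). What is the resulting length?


Input: adcadad
Stack-based adjacent duplicate removal:
  Read 'a': push. Stack: a
  Read 'd': push. Stack: ad
  Read 'c': push. Stack: adc
  Read 'a': push. Stack: adca
  Read 'd': push. Stack: adcad
  Read 'a': push. Stack: adcada
  Read 'd': push. Stack: adcadad
Final stack: "adcadad" (length 7)

7


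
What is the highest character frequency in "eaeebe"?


Input: eaeebe
Character counts:
  'a': 1
  'b': 1
  'e': 4
Maximum frequency: 4

4


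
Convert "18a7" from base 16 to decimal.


Input: "18a7" in base 16
Positional expansion:
  Digit '1' (value 1) x 16^3 = 4096
  Digit '8' (value 8) x 16^2 = 2048
  Digit 'a' (value 10) x 16^1 = 160
  Digit '7' (value 7) x 16^0 = 7
Sum = 6311

6311


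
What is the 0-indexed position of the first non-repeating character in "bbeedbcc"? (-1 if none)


Input: bbeedbcc
Character frequencies:
  'b': 3
  'c': 2
  'd': 1
  'e': 2
Scanning left to right for freq == 1:
  Position 0 ('b'): freq=3, skip
  Position 1 ('b'): freq=3, skip
  Position 2 ('e'): freq=2, skip
  Position 3 ('e'): freq=2, skip
  Position 4 ('d'): unique! => answer = 4

4


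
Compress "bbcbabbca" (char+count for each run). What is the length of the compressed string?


Input: bbcbabbca
Runs:
  'b' x 2 => "b2"
  'c' x 1 => "c1"
  'b' x 1 => "b1"
  'a' x 1 => "a1"
  'b' x 2 => "b2"
  'c' x 1 => "c1"
  'a' x 1 => "a1"
Compressed: "b2c1b1a1b2c1a1"
Compressed length: 14

14


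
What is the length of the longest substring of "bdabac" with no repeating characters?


Input: "bdabac"
Sliding window (track last position of each char):
  Position 0 ('b'): window [0,0] length 1 -- new best
  Position 1 ('d'): window [0,1] length 2 -- new best
  Position 2 ('a'): window [0,2] length 3 -- new best
  Position 3 ('b'): repeat (last at 0), move window start to 1
  Position 3 ('b'): window [1,3] length 3
  Position 4 ('a'): repeat (last at 2), move window start to 3
  Position 4 ('a'): window [3,4] length 2
  Position 5 ('c'): window [3,5] length 3
Longest substring with no repeats: "bda" with length 3

3


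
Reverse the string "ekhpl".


Input: ekhpl
Reading characters right to left:
  Position 4: 'l'
  Position 3: 'p'
  Position 2: 'h'
  Position 1: 'k'
  Position 0: 'e'
Reversed: lphke

lphke


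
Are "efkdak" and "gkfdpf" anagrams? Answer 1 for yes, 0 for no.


Strings: "efkdak", "gkfdpf"
Sorted first:  adefkk
Sorted second: dffgkp
Differ at position 0: 'a' vs 'd' => not anagrams

0


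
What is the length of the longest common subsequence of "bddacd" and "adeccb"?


LCS of "bddacd" and "adeccb"
DP table:
           a    d    e    c    c    b
      0    0    0    0    0    0    0
  b   0    0    0    0    0    0    1
  d   0    0    1    1    1    1    1
  d   0    0    1    1    1    1    1
  a   0    1    1    1    1    1    1
  c   0    1    1    1    2    2    2
  d   0    1    2    2    2    2    2
LCS length = dp[6][6] = 2

2


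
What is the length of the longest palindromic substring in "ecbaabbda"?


Input: "ecbaabbda"
Checking substrings for palindromes:
  [2:6] "baab" (len 4) => palindrome
  [3:5] "aa" (len 2) => palindrome
  [5:7] "bb" (len 2) => palindrome
Longest palindromic substring: "baab" with length 4

4


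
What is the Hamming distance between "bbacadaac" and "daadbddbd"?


Comparing "bbacadaac" and "daadbddbd" position by position:
  Position 0: 'b' vs 'd' => differ
  Position 1: 'b' vs 'a' => differ
  Position 2: 'a' vs 'a' => same
  Position 3: 'c' vs 'd' => differ
  Position 4: 'a' vs 'b' => differ
  Position 5: 'd' vs 'd' => same
  Position 6: 'a' vs 'd' => differ
  Position 7: 'a' vs 'b' => differ
  Position 8: 'c' vs 'd' => differ
Total differences (Hamming distance): 7

7


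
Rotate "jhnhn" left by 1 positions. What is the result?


Input: "jhnhn", rotate left by 1
First 1 characters: "j"
Remaining characters: "hnhn"
Concatenate remaining + first: "hnhn" + "j" = "hnhnj"

hnhnj


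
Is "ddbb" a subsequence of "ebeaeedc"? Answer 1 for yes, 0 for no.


Check if "ddbb" is a subsequence of "ebeaeedc"
Greedy scan:
  Position 0 ('e'): no match needed
  Position 1 ('b'): no match needed
  Position 2 ('e'): no match needed
  Position 3 ('a'): no match needed
  Position 4 ('e'): no match needed
  Position 5 ('e'): no match needed
  Position 6 ('d'): matches sub[0] = 'd'
  Position 7 ('c'): no match needed
Only matched 1/4 characters => not a subsequence

0


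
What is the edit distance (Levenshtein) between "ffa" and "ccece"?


Computing edit distance: "ffa" -> "ccece"
DP table:
           c    c    e    c    e
      0    1    2    3    4    5
  f   1    1    2    3    4    5
  f   2    2    2    3    4    5
  a   3    3    3    3    4    5
Edit distance = dp[3][5] = 5

5


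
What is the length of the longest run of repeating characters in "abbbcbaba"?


Input: "abbbcbaba"
Scanning for longest run:
  Position 1 ('b'): new char, reset run to 1
  Position 2 ('b'): continues run of 'b', length=2
  Position 3 ('b'): continues run of 'b', length=3
  Position 4 ('c'): new char, reset run to 1
  Position 5 ('b'): new char, reset run to 1
  Position 6 ('a'): new char, reset run to 1
  Position 7 ('b'): new char, reset run to 1
  Position 8 ('a'): new char, reset run to 1
Longest run: 'b' with length 3

3
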